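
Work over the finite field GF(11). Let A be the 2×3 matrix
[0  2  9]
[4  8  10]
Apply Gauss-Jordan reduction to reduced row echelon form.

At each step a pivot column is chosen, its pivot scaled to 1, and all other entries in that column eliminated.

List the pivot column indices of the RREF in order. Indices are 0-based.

pivot columns: 0, 1

pivot(0,0): swap R0↔R1
pivot(0,0)=4: scale R0 → (1, 2, 8)
pivot(1,1)=2: scale R1 → (0, 1, 10)
  clear (0,1): R0 −= (2)R1 → (1, 0, 10)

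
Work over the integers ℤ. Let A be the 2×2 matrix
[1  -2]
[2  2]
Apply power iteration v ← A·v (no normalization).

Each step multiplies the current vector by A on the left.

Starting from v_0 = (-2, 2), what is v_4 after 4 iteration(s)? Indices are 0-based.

v_0 = (-2, 2).
v_1 = A·v_0 = (-6, 0).
v_2 = A·v_1 = (-6, -12).
v_3 = A·v_2 = (18, -36).
v_4 = A·v_3 = (90, -36).

v_4 = (90, -36)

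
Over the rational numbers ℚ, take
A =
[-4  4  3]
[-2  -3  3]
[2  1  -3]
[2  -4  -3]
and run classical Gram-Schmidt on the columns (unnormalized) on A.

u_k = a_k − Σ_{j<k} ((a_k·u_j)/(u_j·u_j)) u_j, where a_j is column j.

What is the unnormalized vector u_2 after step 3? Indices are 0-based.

Step 1: u_0 = a_0 = (-4, -2, 2, 2).
Step 2: u_1 = a_1 − (-4/7)·u_0 = (12/7, -29/7, 15/7, -20/7).
Step 3: u_2 = a_2 − (-15/14)·u_0 − (-18/115)·u_1 = (-117/115, 24/115, -12/23, -30/23).

u_2 = (-117/115, 24/115, -12/23, -30/23)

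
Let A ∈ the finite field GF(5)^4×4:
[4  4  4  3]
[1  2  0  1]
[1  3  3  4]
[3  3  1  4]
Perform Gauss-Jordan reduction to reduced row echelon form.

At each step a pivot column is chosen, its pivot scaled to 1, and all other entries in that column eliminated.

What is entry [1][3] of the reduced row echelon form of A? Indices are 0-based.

pivot(0,0)=4: scale R0 → (1, 1, 1, 2)
  clear (1,0): R1 −= (1)R0 → (0, 1, 4, 4)
  clear (2,0): R2 −= (1)R0 → (0, 2, 2, 2)
  clear (3,0): R3 −= (3)R0 → (0, 0, 3, 3)
pivot(1,1)=1: scale R1 → (0, 1, 4, 4)
  clear (0,1): R0 −= (1)R1 → (1, 0, 2, 3)
  clear (2,1): R2 −= (2)R1 → (0, 0, 4, 4)
pivot(2,2)=4: scale R2 → (0, 0, 1, 1)
  clear (0,2): R0 −= (2)R2 → (1, 0, 0, 1)
  clear (1,2): R1 −= (4)R2 → (0, 1, 0, 0)
  clear (3,2): R3 −= (3)R2 → (0, 0, 0, 0)
col 3: no nonzero at/below row 3; advance.

M[1][3] = 0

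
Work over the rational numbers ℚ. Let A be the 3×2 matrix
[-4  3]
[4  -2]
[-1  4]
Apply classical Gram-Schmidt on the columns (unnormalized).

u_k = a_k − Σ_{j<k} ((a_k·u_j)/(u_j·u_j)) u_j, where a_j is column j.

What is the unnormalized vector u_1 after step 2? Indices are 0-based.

u_1 = (1/11, 10/11, 36/11)

Step 1: u_0 = a_0 = (-4, 4, -1).
Step 2: u_1 = a_1 − (-8/11)·u_0 = (1/11, 10/11, 36/11).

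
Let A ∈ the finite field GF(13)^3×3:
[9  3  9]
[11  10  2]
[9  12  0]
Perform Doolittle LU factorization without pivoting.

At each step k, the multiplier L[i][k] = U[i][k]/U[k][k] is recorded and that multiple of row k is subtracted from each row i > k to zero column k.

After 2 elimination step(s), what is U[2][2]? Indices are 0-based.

U[2][2] = 12

k=0: U[0][0]=9
  eliminate (1,0): mult=7, new row 1: (0, 2, 4); set L[1][0]=7
  eliminate (2,0): mult=1, new row 2: (0, 9, 4); set L[2][0]=1
k=1: U[1][1]=2
  eliminate (2,1): mult=11, new row 2: (0, 0, 12); set L[2][1]=11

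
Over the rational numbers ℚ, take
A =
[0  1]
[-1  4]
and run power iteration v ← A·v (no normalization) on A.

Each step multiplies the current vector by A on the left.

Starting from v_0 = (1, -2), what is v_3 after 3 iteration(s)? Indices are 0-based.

v_3 = (-34, -127)

v_0 = (1, -2).
v_1 = A·v_0 = (-2, -9).
v_2 = A·v_1 = (-9, -34).
v_3 = A·v_2 = (-34, -127).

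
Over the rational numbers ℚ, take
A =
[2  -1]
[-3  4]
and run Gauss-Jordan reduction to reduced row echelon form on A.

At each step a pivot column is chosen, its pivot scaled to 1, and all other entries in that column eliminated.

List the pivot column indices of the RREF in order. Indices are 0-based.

pivot columns: 0, 1

pivot(0,0)=2: scale R0 → (1, -1/2)
  clear (1,0): R1 −= (-3)R0 → (0, 5/2)
pivot(1,1)=5/2: scale R1 → (0, 1)
  clear (0,1): R0 −= (-1/2)R1 → (1, 0)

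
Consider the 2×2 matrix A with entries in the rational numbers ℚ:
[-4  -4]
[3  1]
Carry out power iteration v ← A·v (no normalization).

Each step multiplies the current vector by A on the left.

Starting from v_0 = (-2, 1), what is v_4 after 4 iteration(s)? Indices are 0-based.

v_4 = (100, -113)

v_0 = (-2, 1).
v_1 = A·v_0 = (4, -5).
v_2 = A·v_1 = (4, 7).
v_3 = A·v_2 = (-44, 19).
v_4 = A·v_3 = (100, -113).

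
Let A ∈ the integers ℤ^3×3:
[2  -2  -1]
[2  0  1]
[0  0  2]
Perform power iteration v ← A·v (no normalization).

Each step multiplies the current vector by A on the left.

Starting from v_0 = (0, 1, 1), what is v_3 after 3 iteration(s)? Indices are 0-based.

v_0 = (0, 1, 1).
v_1 = A·v_0 = (-3, 1, 2).
v_2 = A·v_1 = (-10, -4, 4).
v_3 = A·v_2 = (-16, -16, 8).

v_3 = (-16, -16, 8)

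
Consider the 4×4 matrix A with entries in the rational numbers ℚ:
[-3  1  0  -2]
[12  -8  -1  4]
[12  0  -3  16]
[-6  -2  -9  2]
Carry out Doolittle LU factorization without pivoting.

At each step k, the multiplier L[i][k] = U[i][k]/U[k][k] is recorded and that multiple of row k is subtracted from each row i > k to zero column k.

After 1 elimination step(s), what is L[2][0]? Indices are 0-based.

L[2][0] = -4

[col 0] pivot -3
  R1 -= -4*R0 → (0, -4, -1, -4)  (L[1][0] := -4)
  R2 -= -4*R0 → (0, 4, -3, 8)  (L[2][0] := -4)
  R3 -= 2*R0 → (0, -4, -9, 6)  (L[3][0] := 2)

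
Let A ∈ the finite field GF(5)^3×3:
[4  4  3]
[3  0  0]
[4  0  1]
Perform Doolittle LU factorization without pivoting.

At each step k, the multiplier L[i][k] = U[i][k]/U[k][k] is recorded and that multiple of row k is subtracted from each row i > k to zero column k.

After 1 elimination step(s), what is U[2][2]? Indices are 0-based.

Step 1: pivot at (0,0) is 4.
  row1 ← row1 − (2)·row0  ⇒  L[1][0]=2, U row1=(0, 2, 4)
  row2 ← row2 − (1)·row0  ⇒  L[2][0]=1, U row2=(0, 1, 3)

U[2][2] = 3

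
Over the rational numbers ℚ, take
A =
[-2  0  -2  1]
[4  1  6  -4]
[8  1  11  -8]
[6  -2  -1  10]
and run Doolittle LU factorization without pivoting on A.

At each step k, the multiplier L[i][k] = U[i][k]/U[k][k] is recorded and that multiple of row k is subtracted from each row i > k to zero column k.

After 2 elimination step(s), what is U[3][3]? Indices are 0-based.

k=0: U[0][0]=-2
  eliminate (1,0): mult=-2, new row 1: (0, 1, 2, -2); set L[1][0]=-2
  eliminate (2,0): mult=-4, new row 2: (0, 1, 3, -4); set L[2][0]=-4
  eliminate (3,0): mult=-3, new row 3: (0, -2, -7, 13); set L[3][0]=-3
k=1: U[1][1]=1
  eliminate (2,1): mult=1, new row 2: (0, 0, 1, -2); set L[2][1]=1
  eliminate (3,1): mult=-2, new row 3: (0, 0, -3, 9); set L[3][1]=-2

U[3][3] = 9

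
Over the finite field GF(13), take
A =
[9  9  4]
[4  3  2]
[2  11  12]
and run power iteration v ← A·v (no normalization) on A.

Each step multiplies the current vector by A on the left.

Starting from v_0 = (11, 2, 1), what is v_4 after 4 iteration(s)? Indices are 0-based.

v_0 = (11, 2, 1).
v_1 = A·v_0 = (4, 0, 4).
v_2 = A·v_1 = (0, 11, 4).
v_3 = A·v_2 = (11, 2, 0).
v_4 = A·v_3 = (0, 11, 5).

v_4 = (0, 11, 5)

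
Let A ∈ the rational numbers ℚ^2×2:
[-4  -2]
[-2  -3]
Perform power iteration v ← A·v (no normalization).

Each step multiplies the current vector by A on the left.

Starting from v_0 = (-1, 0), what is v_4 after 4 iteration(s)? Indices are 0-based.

v_0 = (-1, 0).
v_1 = A·v_0 = (4, 2).
v_2 = A·v_1 = (-20, -14).
v_3 = A·v_2 = (108, 82).
v_4 = A·v_3 = (-596, -462).

v_4 = (-596, -462)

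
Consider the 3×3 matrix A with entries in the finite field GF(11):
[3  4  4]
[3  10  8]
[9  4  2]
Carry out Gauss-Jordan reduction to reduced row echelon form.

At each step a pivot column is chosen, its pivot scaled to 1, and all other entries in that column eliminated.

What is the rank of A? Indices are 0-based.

step 1: normalize row 0 (÷3) = (1, 5, 5)
  row 1: subtract 3×row0 = (0, 6, 4)
  row 2: subtract 9×row0 = (0, 3, 1)
step 2: normalize row 1 (÷6) = (0, 1, 8)
  row 0: subtract 5×row1 = (1, 0, 9)
  row 2: subtract 3×row1 = (0, 0, 10)
step 3: normalize row 2 (÷10) = (0, 0, 1)
  row 0: subtract 9×row2 = (1, 0, 0)
  row 1: subtract 8×row2 = (0, 1, 0)

rank = 3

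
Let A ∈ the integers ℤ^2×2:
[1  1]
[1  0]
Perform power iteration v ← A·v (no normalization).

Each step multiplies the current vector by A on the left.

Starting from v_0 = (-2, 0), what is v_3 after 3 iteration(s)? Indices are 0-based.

v_0 = (-2, 0).
v_1 = A·v_0 = (-2, -2).
v_2 = A·v_1 = (-4, -2).
v_3 = A·v_2 = (-6, -4).

v_3 = (-6, -4)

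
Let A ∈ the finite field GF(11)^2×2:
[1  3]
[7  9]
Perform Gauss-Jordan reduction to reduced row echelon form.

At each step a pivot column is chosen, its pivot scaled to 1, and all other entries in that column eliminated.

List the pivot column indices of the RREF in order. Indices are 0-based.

[1] R0 /= 1  ⇒  (1, 3)
     R1 -= 7·R0  ⇒  (0, 10)
[2] R1 /= 10  ⇒  (0, 1)
     R0 -= 3·R1  ⇒  (1, 0)

pivot columns: 0, 1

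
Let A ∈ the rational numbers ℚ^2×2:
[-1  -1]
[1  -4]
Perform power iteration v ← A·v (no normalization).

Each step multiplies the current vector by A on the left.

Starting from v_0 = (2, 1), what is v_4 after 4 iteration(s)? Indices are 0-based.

v_0 = (2, 1).
v_1 = A·v_0 = (-3, -2).
v_2 = A·v_1 = (5, 5).
v_3 = A·v_2 = (-10, -15).
v_4 = A·v_3 = (25, 50).

v_4 = (25, 50)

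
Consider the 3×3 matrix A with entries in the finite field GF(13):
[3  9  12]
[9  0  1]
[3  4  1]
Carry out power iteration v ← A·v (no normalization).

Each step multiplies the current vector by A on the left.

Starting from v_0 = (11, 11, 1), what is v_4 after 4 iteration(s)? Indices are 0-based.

v_4 = (1, 9, 8)

v_0 = (11, 11, 1).
v_1 = A·v_0 = (1, 9, 0).
v_2 = A·v_1 = (6, 9, 0).
v_3 = A·v_2 = (8, 2, 2).
v_4 = A·v_3 = (1, 9, 8).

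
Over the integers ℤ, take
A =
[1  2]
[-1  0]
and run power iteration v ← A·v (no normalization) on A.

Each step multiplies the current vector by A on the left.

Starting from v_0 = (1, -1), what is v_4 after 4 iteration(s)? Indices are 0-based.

v_0 = (1, -1).
v_1 = A·v_0 = (-1, -1).
v_2 = A·v_1 = (-3, 1).
v_3 = A·v_2 = (-1, 3).
v_4 = A·v_3 = (5, 1).

v_4 = (5, 1)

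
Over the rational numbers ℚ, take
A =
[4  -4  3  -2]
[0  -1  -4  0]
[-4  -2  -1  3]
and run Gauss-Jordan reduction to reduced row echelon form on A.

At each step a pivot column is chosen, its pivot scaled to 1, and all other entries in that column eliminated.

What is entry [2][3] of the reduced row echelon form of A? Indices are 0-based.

[1] R0 /= 4  ⇒  (1, -1, 3/4, -1/2)
     R2 -= -4·R0  ⇒  (0, -6, 2, 1)
[2] R1 /= -1  ⇒  (0, 1, 4, 0)
     R0 -= -1·R1  ⇒  (1, 0, 19/4, -1/2)
     R2 -= -6·R1  ⇒  (0, 0, 26, 1)
[3] R2 /= 26  ⇒  (0, 0, 1, 1/26)
     R0 -= 19/4·R2  ⇒  (1, 0, 0, -71/104)
     R1 -= 4·R2  ⇒  (0, 1, 0, -2/13)

M[2][3] = 1/26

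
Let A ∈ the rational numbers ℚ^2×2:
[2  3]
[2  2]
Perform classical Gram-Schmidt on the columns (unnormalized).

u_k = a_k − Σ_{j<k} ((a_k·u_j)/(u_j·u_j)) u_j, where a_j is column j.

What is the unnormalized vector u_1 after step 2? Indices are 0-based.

Step 1: u_0 = a_0 = (2, 2).
Step 2: u_1 = a_1 − (5/4)·u_0 = (1/2, -1/2).

u_1 = (1/2, -1/2)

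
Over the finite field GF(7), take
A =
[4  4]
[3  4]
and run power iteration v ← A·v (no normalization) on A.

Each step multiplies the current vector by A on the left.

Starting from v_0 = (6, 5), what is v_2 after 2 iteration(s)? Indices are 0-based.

v_2 = (6, 4)

v_0 = (6, 5).
v_1 = A·v_0 = (2, 3).
v_2 = A·v_1 = (6, 4).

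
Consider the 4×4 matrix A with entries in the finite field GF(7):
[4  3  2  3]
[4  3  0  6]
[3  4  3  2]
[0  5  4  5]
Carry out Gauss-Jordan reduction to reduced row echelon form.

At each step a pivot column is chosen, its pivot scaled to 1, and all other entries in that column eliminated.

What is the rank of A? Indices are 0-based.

[1] R0 /= 4  ⇒  (1, 6, 4, 6)
     R1 -= 4·R0  ⇒  (0, 0, 5, 3)
     R2 -= 3·R0  ⇒  (0, 0, 5, 5)
[2] R1 <-> R3
[2] R1 /= 5  ⇒  (0, 1, 5, 1)
     R0 -= 6·R1  ⇒  (1, 0, 2, 0)
[3] R2 /= 5  ⇒  (0, 0, 1, 1)
     R0 -= 2·R2  ⇒  (1, 0, 0, 5)
     R1 -= 5·R2  ⇒  (0, 1, 0, 3)
     R3 -= 5·R2  ⇒  (0, 0, 0, 5)
[4] R3 /= 5  ⇒  (0, 0, 0, 1)
     R0 -= 5·R3  ⇒  (1, 0, 0, 0)
     R1 -= 3·R3  ⇒  (0, 1, 0, 0)
     R2 -= 1·R3  ⇒  (0, 0, 1, 0)

rank = 4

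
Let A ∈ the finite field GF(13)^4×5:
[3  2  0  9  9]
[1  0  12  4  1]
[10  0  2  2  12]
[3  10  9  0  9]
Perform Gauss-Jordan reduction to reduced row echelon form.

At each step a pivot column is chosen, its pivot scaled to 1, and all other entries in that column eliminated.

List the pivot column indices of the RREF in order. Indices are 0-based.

pivot columns: 0, 1, 2, 4

step 1: normalize row 0 (÷3) = (1, 5, 0, 3, 3)
  row 1: subtract 1×row0 = (0, 8, 12, 1, 11)
  row 2: subtract 10×row0 = (0, 2, 2, 11, 8)
  row 3: subtract 3×row0 = (0, 8, 9, 4, 0)
step 2: normalize row 1 (÷8) = (0, 1, 8, 5, 3)
  row 0: subtract 5×row1 = (1, 0, 12, 4, 1)
  row 2: subtract 2×row1 = (0, 0, 12, 1, 2)
  row 3: subtract 8×row1 = (0, 0, 10, 3, 2)
step 3: normalize row 2 (÷12) = (0, 0, 1, 12, 11)
  row 0: subtract 12×row2 = (1, 0, 0, 3, 12)
  row 1: subtract 8×row2 = (0, 1, 0, 0, 6)
  row 3: subtract 10×row2 = (0, 0, 0, 0, 9)
skip col 3 (zero from row 3)
step 4: normalize row 3 (÷9) = (0, 0, 0, 0, 1)
  row 0: subtract 12×row3 = (1, 0, 0, 3, 0)
  row 1: subtract 6×row3 = (0, 1, 0, 0, 0)
  row 2: subtract 11×row3 = (0, 0, 1, 12, 0)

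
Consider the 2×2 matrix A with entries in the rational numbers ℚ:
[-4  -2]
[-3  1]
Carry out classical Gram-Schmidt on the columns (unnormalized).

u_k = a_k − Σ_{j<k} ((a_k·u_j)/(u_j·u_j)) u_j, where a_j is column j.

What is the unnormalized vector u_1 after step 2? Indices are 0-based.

Step 1: u_0 = a_0 = (-4, -3).
Step 2: u_1 = a_1 − (1/5)·u_0 = (-6/5, 8/5).

u_1 = (-6/5, 8/5)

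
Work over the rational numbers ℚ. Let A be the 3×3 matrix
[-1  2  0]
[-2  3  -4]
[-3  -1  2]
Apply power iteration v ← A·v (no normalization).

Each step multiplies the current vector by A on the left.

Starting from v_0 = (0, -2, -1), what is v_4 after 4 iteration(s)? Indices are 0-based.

v_4 = (-104, -262, 90)

v_0 = (0, -2, -1).
v_1 = A·v_0 = (-4, -2, 0).
v_2 = A·v_1 = (0, 2, 14).
v_3 = A·v_2 = (4, -50, 26).
v_4 = A·v_3 = (-104, -262, 90).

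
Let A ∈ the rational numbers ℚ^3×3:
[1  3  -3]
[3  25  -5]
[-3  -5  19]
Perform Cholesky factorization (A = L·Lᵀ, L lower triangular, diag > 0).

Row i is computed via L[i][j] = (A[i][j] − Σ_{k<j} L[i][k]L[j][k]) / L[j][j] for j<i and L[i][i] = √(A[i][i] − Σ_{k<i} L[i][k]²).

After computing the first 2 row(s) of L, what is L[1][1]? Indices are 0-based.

L[1][1] = 4

Step 1: L[0][0] = √(1) = 1.
  L[1][0] = (3) / L[0][0] = 3.
Step 2: L[1][1] = √(16) = 4.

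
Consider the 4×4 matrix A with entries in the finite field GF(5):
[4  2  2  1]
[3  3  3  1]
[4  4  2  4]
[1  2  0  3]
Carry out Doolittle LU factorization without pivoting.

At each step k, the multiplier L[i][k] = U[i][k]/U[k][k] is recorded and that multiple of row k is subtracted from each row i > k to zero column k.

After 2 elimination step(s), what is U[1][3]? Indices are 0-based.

U[1][3] = 4

Step 1: pivot at (0,0) is 4.
  row1 ← row1 − (2)·row0  ⇒  L[1][0]=2, U row1=(0, 4, 4, 4)
  row2 ← row2 − (1)·row0  ⇒  L[2][0]=1, U row2=(0, 2, 0, 3)
  row3 ← row3 − (4)·row0  ⇒  L[3][0]=4, U row3=(0, 4, 2, 4)
Step 2: pivot at (1,1) is 4.
  row2 ← row2 − (3)·row1  ⇒  L[2][1]=3, U row2=(0, 0, 3, 1)
  row3 ← row3 − (1)·row1  ⇒  L[3][1]=1, U row3=(0, 0, 3, 0)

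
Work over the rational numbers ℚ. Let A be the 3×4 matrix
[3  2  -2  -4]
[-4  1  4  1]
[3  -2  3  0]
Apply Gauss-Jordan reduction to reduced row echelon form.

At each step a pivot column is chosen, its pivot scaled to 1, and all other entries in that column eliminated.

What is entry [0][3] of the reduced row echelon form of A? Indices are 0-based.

M[0][3] = -46/71

pivot(0,0)=3: scale R0 → (1, 2/3, -2/3, -4/3)
  clear (1,0): R1 −= (-4)R0 → (0, 11/3, 4/3, -13/3)
  clear (2,0): R2 −= (3)R0 → (0, -4, 5, 4)
pivot(1,1)=11/3: scale R1 → (0, 1, 4/11, -13/11)
  clear (0,1): R0 −= (2/3)R1 → (1, 0, -10/11, -6/11)
  clear (2,1): R2 −= (-4)R1 → (0, 0, 71/11, -8/11)
pivot(2,2)=71/11: scale R2 → (0, 0, 1, -8/71)
  clear (0,2): R0 −= (-10/11)R2 → (1, 0, 0, -46/71)
  clear (1,2): R1 −= (4/11)R2 → (0, 1, 0, -81/71)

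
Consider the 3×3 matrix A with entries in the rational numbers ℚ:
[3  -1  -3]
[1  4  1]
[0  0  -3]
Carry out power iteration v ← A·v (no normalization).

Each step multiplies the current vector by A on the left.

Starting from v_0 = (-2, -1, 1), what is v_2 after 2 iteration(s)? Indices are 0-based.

v_2 = (-10, -31, 9)

v_0 = (-2, -1, 1).
v_1 = A·v_0 = (-8, -5, -3).
v_2 = A·v_1 = (-10, -31, 9).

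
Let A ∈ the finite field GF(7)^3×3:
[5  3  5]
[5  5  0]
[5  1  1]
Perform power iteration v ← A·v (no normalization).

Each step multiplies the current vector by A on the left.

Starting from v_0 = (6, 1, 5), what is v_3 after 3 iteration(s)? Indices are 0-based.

v_3 = (6, 6, 5)

v_0 = (6, 1, 5).
v_1 = A·v_0 = (2, 0, 1).
v_2 = A·v_1 = (1, 3, 4).
v_3 = A·v_2 = (6, 6, 5).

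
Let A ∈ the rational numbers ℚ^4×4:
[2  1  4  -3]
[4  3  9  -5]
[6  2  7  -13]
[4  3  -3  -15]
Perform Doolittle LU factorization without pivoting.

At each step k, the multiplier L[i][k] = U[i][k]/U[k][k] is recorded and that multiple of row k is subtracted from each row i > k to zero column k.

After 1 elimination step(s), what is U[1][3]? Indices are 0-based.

[col 0] pivot 2
  R1 -= 2*R0 → (0, 1, 1, 1)  (L[1][0] := 2)
  R2 -= 3*R0 → (0, -1, -5, -4)  (L[2][0] := 3)
  R3 -= 2*R0 → (0, 1, -11, -9)  (L[3][0] := 2)

U[1][3] = 1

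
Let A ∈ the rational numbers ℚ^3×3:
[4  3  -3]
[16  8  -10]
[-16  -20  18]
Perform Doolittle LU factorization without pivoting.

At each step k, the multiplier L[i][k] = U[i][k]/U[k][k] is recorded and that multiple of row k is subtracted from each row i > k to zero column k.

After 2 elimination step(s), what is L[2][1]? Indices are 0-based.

L[2][1] = 2

k=0: U[0][0]=4
  eliminate (1,0): mult=4, new row 1: (0, -4, 2); set L[1][0]=4
  eliminate (2,0): mult=-4, new row 2: (0, -8, 6); set L[2][0]=-4
k=1: U[1][1]=-4
  eliminate (2,1): mult=2, new row 2: (0, 0, 2); set L[2][1]=2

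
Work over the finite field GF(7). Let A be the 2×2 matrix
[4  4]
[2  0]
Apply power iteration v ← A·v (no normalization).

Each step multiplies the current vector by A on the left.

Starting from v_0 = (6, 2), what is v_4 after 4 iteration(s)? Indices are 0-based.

v_4 = (5, 2)

v_0 = (6, 2).
v_1 = A·v_0 = (4, 5).
v_2 = A·v_1 = (1, 1).
v_3 = A·v_2 = (1, 2).
v_4 = A·v_3 = (5, 2).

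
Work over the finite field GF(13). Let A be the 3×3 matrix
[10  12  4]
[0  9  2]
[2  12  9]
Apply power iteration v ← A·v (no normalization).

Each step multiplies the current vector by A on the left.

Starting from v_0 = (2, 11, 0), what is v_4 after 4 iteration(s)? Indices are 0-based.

v_0 = (2, 11, 0).
v_1 = A·v_0 = (9, 8, 6).
v_2 = A·v_1 = (2, 6, 12).
v_3 = A·v_2 = (10, 0, 2).
v_4 = A·v_3 = (4, 4, 12).

v_4 = (4, 4, 12)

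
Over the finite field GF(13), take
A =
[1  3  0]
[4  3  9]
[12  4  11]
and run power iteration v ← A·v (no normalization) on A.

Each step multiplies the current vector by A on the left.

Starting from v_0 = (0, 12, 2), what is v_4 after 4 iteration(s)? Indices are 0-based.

v_0 = (0, 12, 2).
v_1 = A·v_0 = (10, 2, 5).
v_2 = A·v_1 = (3, 0, 1).
v_3 = A·v_2 = (3, 8, 8).
v_4 = A·v_3 = (1, 4, 0).

v_4 = (1, 4, 0)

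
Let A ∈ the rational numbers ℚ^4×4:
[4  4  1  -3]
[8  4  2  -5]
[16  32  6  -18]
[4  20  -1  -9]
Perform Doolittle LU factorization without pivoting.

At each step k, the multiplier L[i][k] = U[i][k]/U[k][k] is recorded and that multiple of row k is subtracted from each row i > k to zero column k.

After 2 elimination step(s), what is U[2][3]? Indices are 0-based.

k=0: U[0][0]=4
  eliminate (1,0): mult=2, new row 1: (0, -4, 0, 1); set L[1][0]=2
  eliminate (2,0): mult=4, new row 2: (0, 16, 2, -6); set L[2][0]=4
  eliminate (3,0): mult=1, new row 3: (0, 16, -2, -6); set L[3][0]=1
k=1: U[1][1]=-4
  eliminate (2,1): mult=-4, new row 2: (0, 0, 2, -2); set L[2][1]=-4
  eliminate (3,1): mult=-4, new row 3: (0, 0, -2, -2); set L[3][1]=-4

U[2][3] = -2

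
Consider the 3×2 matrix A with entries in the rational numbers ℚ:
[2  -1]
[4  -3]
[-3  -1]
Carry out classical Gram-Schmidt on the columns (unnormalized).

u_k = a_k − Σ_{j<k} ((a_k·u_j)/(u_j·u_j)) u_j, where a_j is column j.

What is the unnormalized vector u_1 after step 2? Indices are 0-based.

Step 1: u_0 = a_0 = (2, 4, -3).
Step 2: u_1 = a_1 − (-11/29)·u_0 = (-7/29, -43/29, -62/29).

u_1 = (-7/29, -43/29, -62/29)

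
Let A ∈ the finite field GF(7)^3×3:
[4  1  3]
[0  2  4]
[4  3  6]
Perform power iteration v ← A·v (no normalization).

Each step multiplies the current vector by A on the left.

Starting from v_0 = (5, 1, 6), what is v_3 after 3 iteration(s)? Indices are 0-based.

v_0 = (5, 1, 6).
v_1 = A·v_0 = (4, 5, 3).
v_2 = A·v_1 = (2, 1, 0).
v_3 = A·v_2 = (2, 2, 4).

v_3 = (2, 2, 4)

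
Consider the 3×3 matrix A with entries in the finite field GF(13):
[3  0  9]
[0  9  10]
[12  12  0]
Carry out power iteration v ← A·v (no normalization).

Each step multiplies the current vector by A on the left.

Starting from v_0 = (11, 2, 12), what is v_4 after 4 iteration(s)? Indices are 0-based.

v_4 = (9, 4, 4)

v_0 = (11, 2, 12).
v_1 = A·v_0 = (11, 8, 0).
v_2 = A·v_1 = (7, 7, 7).
v_3 = A·v_2 = (6, 3, 12).
v_4 = A·v_3 = (9, 4, 4).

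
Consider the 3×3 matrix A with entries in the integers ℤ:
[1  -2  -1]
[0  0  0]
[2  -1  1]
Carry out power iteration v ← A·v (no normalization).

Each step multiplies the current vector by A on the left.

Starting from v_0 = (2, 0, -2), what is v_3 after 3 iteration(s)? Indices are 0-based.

v_0 = (2, 0, -2).
v_1 = A·v_0 = (4, 0, 2).
v_2 = A·v_1 = (2, 0, 10).
v_3 = A·v_2 = (-8, 0, 14).

v_3 = (-8, 0, 14)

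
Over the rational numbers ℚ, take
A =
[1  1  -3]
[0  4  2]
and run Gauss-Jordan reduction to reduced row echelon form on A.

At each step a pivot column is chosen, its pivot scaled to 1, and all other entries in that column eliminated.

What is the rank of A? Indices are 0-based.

step 1: normalize row 0 (÷1) = (1, 1, -3)
step 2: normalize row 1 (÷4) = (0, 1, 1/2)
  row 0: subtract 1×row1 = (1, 0, -7/2)

rank = 2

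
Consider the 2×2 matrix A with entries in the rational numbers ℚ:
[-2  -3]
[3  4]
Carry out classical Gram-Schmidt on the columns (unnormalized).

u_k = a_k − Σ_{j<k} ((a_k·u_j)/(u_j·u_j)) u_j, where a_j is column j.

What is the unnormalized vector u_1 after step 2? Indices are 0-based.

Step 1: u_0 = a_0 = (-2, 3).
Step 2: u_1 = a_1 − (18/13)·u_0 = (-3/13, -2/13).

u_1 = (-3/13, -2/13)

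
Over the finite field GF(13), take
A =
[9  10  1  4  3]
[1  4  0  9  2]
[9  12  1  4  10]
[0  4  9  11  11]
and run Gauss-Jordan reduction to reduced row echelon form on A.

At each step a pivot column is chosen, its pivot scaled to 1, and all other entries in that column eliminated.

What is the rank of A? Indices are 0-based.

rank = 4

step 1: normalize row 0 (÷9) = (1, 4, 3, 12, 9)
  row 1: subtract 1×row0 = (0, 0, 10, 10, 6)
  row 2: subtract 9×row0 = (0, 2, 0, 0, 7)
step 2: exchange rows 1,2
step 2: normalize row 1 (÷2) = (0, 1, 0, 0, 10)
  row 0: subtract 4×row1 = (1, 0, 3, 12, 8)
  row 3: subtract 4×row1 = (0, 0, 9, 11, 10)
step 3: normalize row 2 (÷10) = (0, 0, 1, 1, 11)
  row 0: subtract 3×row2 = (1, 0, 0, 9, 1)
  row 3: subtract 9×row2 = (0, 0, 0, 2, 2)
step 4: normalize row 3 (÷2) = (0, 0, 0, 1, 1)
  row 0: subtract 9×row3 = (1, 0, 0, 0, 5)
  row 2: subtract 1×row3 = (0, 0, 1, 0, 10)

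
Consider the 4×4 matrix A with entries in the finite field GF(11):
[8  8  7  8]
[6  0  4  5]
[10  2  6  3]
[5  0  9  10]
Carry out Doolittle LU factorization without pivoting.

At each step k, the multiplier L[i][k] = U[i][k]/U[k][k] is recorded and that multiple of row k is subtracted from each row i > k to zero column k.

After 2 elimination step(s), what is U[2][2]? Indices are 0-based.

k=0: U[0][0]=8
  eliminate (1,0): mult=9, new row 1: (0, 5, 7, 10); set L[1][0]=9
  eliminate (2,0): mult=4, new row 2: (0, 3, 0, 4); set L[2][0]=4
  eliminate (3,0): mult=2, new row 3: (0, 6, 6, 5); set L[3][0]=2
k=1: U[1][1]=5
  eliminate (2,1): mult=5, new row 2: (0, 0, 9, 9); set L[2][1]=5
  eliminate (3,1): mult=10, new row 3: (0, 0, 2, 4); set L[3][1]=10

U[2][2] = 9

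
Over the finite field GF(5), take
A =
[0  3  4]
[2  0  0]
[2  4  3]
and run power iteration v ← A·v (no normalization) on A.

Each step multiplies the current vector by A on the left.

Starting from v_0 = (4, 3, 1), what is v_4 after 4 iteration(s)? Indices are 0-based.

v_4 = (4, 2, 1)

v_0 = (4, 3, 1).
v_1 = A·v_0 = (3, 3, 3).
v_2 = A·v_1 = (1, 1, 2).
v_3 = A·v_2 = (1, 2, 2).
v_4 = A·v_3 = (4, 2, 1).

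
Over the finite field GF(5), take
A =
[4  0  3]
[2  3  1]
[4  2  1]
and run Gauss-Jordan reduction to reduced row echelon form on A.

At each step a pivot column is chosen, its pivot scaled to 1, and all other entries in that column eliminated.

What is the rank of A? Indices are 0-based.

rank = 2

pivot(0,0)=4: scale R0 → (1, 0, 2)
  clear (1,0): R1 −= (2)R0 → (0, 3, 2)
  clear (2,0): R2 −= (4)R0 → (0, 2, 3)
pivot(1,1)=3: scale R1 → (0, 1, 4)
  clear (2,1): R2 −= (2)R1 → (0, 0, 0)
col 2: no nonzero at/below row 2; advance.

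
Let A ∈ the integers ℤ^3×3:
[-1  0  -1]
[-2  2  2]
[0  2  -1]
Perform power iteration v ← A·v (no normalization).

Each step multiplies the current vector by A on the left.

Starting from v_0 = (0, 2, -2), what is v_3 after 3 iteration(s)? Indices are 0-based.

v_3 = (14, 20, 22)

v_0 = (0, 2, -2).
v_1 = A·v_0 = (2, 0, 6).
v_2 = A·v_1 = (-8, 8, -6).
v_3 = A·v_2 = (14, 20, 22).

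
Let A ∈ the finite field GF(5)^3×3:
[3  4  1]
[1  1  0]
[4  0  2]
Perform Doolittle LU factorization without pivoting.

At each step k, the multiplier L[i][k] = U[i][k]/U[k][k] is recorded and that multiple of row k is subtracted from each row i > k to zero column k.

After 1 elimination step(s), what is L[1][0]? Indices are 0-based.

[col 0] pivot 3
  R1 -= 2*R0 → (0, 3, 3)  (L[1][0] := 2)
  R2 -= 3*R0 → (0, 3, 4)  (L[2][0] := 3)

L[1][0] = 2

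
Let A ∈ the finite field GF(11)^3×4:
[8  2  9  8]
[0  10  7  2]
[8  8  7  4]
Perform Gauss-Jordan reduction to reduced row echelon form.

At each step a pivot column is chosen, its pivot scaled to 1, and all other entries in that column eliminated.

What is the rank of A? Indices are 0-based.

rank = 3

[1] R0 /= 8  ⇒  (1, 3, 8, 1)
     R2 -= 8·R0  ⇒  (0, 6, 9, 7)
[2] R1 /= 10  ⇒  (0, 1, 4, 9)
     R0 -= 3·R1  ⇒  (1, 0, 7, 7)
     R2 -= 6·R1  ⇒  (0, 0, 7, 8)
[3] R2 /= 7  ⇒  (0, 0, 1, 9)
     R0 -= 7·R2  ⇒  (1, 0, 0, 10)
     R1 -= 4·R2  ⇒  (0, 1, 0, 6)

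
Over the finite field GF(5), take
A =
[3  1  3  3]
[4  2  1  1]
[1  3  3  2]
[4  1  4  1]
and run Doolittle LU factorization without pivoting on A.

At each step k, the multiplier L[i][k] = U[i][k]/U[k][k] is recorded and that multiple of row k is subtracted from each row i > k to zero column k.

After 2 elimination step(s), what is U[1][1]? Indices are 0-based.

Step 1: pivot at (0,0) is 3.
  row1 ← row1 − (3)·row0  ⇒  L[1][0]=3, U row1=(0, 4, 2, 2)
  row2 ← row2 − (2)·row0  ⇒  L[2][0]=2, U row2=(0, 1, 2, 1)
  row3 ← row3 − (3)·row0  ⇒  L[3][0]=3, U row3=(0, 3, 0, 2)
Step 2: pivot at (1,1) is 4.
  row2 ← row2 − (4)·row1  ⇒  L[2][1]=4, U row2=(0, 0, 4, 3)
  row3 ← row3 − (2)·row1  ⇒  L[3][1]=2, U row3=(0, 0, 1, 3)

U[1][1] = 4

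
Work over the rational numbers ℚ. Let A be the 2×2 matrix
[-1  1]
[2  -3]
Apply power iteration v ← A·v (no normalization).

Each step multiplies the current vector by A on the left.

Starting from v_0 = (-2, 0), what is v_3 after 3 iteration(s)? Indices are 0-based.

v_0 = (-2, 0).
v_1 = A·v_0 = (2, -4).
v_2 = A·v_1 = (-6, 16).
v_3 = A·v_2 = (22, -60).

v_3 = (22, -60)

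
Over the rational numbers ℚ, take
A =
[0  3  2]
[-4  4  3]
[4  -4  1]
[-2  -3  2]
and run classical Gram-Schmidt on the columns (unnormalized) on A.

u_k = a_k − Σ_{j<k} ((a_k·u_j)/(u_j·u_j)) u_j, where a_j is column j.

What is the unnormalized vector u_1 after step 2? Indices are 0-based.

u_1 = (3, 10/9, -10/9, -40/9)

Step 1: u_0 = a_0 = (0, -4, 4, -2).
Step 2: u_1 = a_1 − (-13/18)·u_0 = (3, 10/9, -10/9, -40/9).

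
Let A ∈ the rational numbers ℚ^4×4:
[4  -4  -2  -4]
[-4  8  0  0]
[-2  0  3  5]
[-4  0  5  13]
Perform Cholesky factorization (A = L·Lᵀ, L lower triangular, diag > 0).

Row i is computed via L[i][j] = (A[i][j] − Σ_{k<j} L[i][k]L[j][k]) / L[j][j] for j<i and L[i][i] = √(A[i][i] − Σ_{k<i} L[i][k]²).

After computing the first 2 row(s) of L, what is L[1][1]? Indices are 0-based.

Step 1: L[0][0] = √(4) = 2.
  L[1][0] = (-4) / L[0][0] = -2.
Step 2: L[1][1] = √(4) = 2.

L[1][1] = 2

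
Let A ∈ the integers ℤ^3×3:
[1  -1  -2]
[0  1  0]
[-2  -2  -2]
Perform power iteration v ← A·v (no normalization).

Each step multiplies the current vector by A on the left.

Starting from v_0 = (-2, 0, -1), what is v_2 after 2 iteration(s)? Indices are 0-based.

v_0 = (-2, 0, -1).
v_1 = A·v_0 = (0, 0, 6).
v_2 = A·v_1 = (-12, 0, -12).

v_2 = (-12, 0, -12)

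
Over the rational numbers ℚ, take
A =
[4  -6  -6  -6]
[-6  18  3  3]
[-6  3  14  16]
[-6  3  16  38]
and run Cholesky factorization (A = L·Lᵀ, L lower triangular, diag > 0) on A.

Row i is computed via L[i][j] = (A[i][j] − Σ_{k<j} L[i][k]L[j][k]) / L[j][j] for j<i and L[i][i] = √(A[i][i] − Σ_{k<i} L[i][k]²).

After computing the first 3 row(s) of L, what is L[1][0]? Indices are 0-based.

L[1][0] = -3

Step 1: L[0][0] = √(4) = 2.
  L[1][0] = (-6) / L[0][0] = -3.
Step 2: L[1][1] = √(9) = 3.
  L[2][0] = (-6) / L[0][0] = -3.
  L[2][1] = (-6) / L[1][1] = -2.
Step 3: L[2][2] = √(1) = 1.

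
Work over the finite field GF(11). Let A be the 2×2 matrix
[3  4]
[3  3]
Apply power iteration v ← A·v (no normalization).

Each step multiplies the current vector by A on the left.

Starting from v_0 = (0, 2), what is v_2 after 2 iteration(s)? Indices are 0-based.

v_2 = (4, 9)

v_0 = (0, 2).
v_1 = A·v_0 = (8, 6).
v_2 = A·v_1 = (4, 9).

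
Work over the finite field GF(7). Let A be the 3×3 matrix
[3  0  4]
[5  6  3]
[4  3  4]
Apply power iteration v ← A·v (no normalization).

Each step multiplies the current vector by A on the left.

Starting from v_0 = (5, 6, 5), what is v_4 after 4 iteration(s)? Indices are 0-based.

v_4 = (4, 6, 3)

v_0 = (5, 6, 5).
v_1 = A·v_0 = (0, 6, 2).
v_2 = A·v_1 = (1, 0, 5).
v_3 = A·v_2 = (2, 6, 3).
v_4 = A·v_3 = (4, 6, 3).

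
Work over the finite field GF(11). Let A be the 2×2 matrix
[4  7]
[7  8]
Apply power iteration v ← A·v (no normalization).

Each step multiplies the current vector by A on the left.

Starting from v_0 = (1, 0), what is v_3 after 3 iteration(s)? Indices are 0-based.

v_3 = (1, 5)

v_0 = (1, 0).
v_1 = A·v_0 = (4, 7).
v_2 = A·v_1 = (10, 7).
v_3 = A·v_2 = (1, 5).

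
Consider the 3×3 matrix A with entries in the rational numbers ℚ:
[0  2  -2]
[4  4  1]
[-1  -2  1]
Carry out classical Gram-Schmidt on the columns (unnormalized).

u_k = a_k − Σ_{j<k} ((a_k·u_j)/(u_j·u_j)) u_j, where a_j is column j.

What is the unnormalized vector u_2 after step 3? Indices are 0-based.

u_2 = (2/21, 1/21, 4/21)

Step 1: u_0 = a_0 = (0, 4, -1).
Step 2: u_1 = a_1 − (18/17)·u_0 = (2, -4/17, -16/17).
Step 3: u_2 = a_2 − (3/17)·u_0 − (-22/21)·u_1 = (2/21, 1/21, 4/21).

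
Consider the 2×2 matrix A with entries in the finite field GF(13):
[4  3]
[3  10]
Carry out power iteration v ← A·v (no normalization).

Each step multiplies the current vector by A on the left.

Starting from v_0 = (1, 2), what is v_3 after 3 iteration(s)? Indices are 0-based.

v_3 = (7, 2)

v_0 = (1, 2).
v_1 = A·v_0 = (10, 10).
v_2 = A·v_1 = (5, 0).
v_3 = A·v_2 = (7, 2).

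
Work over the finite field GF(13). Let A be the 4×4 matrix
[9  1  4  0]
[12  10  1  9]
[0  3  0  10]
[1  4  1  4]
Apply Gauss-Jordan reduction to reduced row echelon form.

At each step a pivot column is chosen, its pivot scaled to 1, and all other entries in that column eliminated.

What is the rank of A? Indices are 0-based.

[1] R0 /= 9  ⇒  (1, 3, 12, 0)
     R1 -= 12·R0  ⇒  (0, 0, 0, 9)
     R3 -= 1·R0  ⇒  (0, 1, 2, 4)
[2] R1 <-> R2
[2] R1 /= 3  ⇒  (0, 1, 0, 12)
     R0 -= 3·R1  ⇒  (1, 0, 12, 3)
     R3 -= 1·R1  ⇒  (0, 0, 2, 5)
[3] R2 <-> R3
[3] R2 /= 2  ⇒  (0, 0, 1, 9)
     R0 -= 12·R2  ⇒  (1, 0, 0, 12)
[4] R3 /= 9  ⇒  (0, 0, 0, 1)
     R0 -= 12·R3  ⇒  (1, 0, 0, 0)
     R1 -= 12·R3  ⇒  (0, 1, 0, 0)
     R2 -= 9·R3  ⇒  (0, 0, 1, 0)

rank = 4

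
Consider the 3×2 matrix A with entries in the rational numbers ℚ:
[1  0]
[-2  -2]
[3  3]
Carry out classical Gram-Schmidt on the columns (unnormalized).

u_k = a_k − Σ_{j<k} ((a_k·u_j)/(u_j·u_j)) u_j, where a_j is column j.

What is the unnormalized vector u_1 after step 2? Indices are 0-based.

Step 1: u_0 = a_0 = (1, -2, 3).
Step 2: u_1 = a_1 − (13/14)·u_0 = (-13/14, -1/7, 3/14).

u_1 = (-13/14, -1/7, 3/14)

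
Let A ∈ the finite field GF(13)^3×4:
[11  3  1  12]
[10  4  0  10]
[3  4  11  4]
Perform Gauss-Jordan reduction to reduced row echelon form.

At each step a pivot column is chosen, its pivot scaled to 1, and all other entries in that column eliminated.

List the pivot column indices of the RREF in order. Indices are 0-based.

pivot columns: 0, 1, 3

pivot(0,0)=11: scale R0 → (1, 5, 6, 7)
  clear (1,0): R1 −= (10)R0 → (0, 6, 5, 5)
  clear (2,0): R2 −= (3)R0 → (0, 2, 6, 9)
pivot(1,1)=6: scale R1 → (0, 1, 3, 3)
  clear (0,1): R0 −= (5)R1 → (1, 0, 4, 5)
  clear (2,1): R2 −= (2)R1 → (0, 0, 0, 3)
col 2: no nonzero at/below row 2; advance.
pivot(2,3)=3: scale R2 → (0, 0, 0, 1)
  clear (0,3): R0 −= (5)R2 → (1, 0, 4, 0)
  clear (1,3): R1 −= (3)R2 → (0, 1, 3, 0)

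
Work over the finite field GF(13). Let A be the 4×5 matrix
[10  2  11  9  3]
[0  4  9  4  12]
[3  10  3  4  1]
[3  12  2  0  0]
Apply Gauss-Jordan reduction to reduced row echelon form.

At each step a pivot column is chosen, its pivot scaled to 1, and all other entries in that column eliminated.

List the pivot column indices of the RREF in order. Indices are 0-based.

step 1: normalize row 0 (÷10) = (1, 8, 5, 10, 12)
  row 2: subtract 3×row0 = (0, 12, 1, 0, 4)
  row 3: subtract 3×row0 = (0, 1, 0, 9, 3)
step 2: normalize row 1 (÷4) = (0, 1, 12, 1, 3)
  row 0: subtract 8×row1 = (1, 0, 0, 2, 1)
  row 2: subtract 12×row1 = (0, 0, 0, 1, 7)
  row 3: subtract 1×row1 = (0, 0, 1, 8, 0)
step 3: exchange rows 2,3
step 3: normalize row 2 (÷1) = (0, 0, 1, 8, 0)
  row 1: subtract 12×row2 = (0, 1, 0, 9, 3)
step 4: normalize row 3 (÷1) = (0, 0, 0, 1, 7)
  row 0: subtract 2×row3 = (1, 0, 0, 0, 0)
  row 1: subtract 9×row3 = (0, 1, 0, 0, 5)
  row 2: subtract 8×row3 = (0, 0, 1, 0, 9)

pivot columns: 0, 1, 2, 3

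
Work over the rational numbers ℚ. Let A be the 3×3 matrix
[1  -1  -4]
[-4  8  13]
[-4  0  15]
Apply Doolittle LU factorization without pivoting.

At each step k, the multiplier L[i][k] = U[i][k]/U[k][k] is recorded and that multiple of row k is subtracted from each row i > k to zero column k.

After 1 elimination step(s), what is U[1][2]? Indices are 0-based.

[col 0] pivot 1
  R1 -= -4*R0 → (0, 4, -3)  (L[1][0] := -4)
  R2 -= -4*R0 → (0, -4, -1)  (L[2][0] := -4)

U[1][2] = -3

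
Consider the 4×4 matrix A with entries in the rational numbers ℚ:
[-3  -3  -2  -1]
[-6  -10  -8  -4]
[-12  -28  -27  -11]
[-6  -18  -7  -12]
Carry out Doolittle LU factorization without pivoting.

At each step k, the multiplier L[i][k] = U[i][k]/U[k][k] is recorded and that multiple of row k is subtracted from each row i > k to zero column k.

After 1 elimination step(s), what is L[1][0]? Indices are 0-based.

L[1][0] = 2

[col 0] pivot -3
  R1 -= 2*R0 → (0, -4, -4, -2)  (L[1][0] := 2)
  R2 -= 4*R0 → (0, -16, -19, -7)  (L[2][0] := 4)
  R3 -= 2*R0 → (0, -12, -3, -10)  (L[3][0] := 2)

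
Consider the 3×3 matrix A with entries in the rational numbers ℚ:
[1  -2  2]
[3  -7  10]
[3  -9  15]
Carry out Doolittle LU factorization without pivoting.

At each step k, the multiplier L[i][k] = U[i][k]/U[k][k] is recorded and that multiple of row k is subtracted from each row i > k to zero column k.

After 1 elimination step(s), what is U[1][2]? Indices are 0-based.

[col 0] pivot 1
  R1 -= 3*R0 → (0, -1, 4)  (L[1][0] := 3)
  R2 -= 3*R0 → (0, -3, 9)  (L[2][0] := 3)

U[1][2] = 4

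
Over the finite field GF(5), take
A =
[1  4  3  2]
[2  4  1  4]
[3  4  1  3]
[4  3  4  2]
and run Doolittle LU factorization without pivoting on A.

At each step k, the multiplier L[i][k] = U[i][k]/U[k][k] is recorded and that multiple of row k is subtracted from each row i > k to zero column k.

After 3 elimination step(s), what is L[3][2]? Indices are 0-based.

L[3][2] = 1

Step 1: pivot at (0,0) is 1.
  row1 ← row1 − (2)·row0  ⇒  L[1][0]=2, U row1=(0, 1, 0, 0)
  row2 ← row2 − (3)·row0  ⇒  L[2][0]=3, U row2=(0, 2, 2, 2)
  row3 ← row3 − (4)·row0  ⇒  L[3][0]=4, U row3=(0, 2, 2, 4)
Step 2: pivot at (1,1) is 1.
  row2 ← row2 − (2)·row1  ⇒  L[2][1]=2, U row2=(0, 0, 2, 2)
  row3 ← row3 − (2)·row1  ⇒  L[3][1]=2, U row3=(0, 0, 2, 4)
Step 3: pivot at (2,2) is 2.
  row3 ← row3 − (1)·row2  ⇒  L[3][2]=1, U row3=(0, 0, 0, 2)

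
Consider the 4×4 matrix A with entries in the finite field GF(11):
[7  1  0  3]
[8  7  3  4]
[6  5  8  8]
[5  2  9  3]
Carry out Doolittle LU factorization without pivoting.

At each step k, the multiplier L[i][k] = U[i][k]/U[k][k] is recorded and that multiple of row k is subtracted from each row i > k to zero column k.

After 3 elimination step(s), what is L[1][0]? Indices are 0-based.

k=0: U[0][0]=7
  eliminate (1,0): mult=9, new row 1: (0, 9, 3, 10); set L[1][0]=9
  eliminate (2,0): mult=4, new row 2: (0, 1, 8, 7); set L[2][0]=4
  eliminate (3,0): mult=7, new row 3: (0, 6, 9, 4); set L[3][0]=7
k=1: U[1][1]=9
  eliminate (2,1): mult=5, new row 2: (0, 0, 4, 1); set L[2][1]=5
  eliminate (3,1): mult=8, new row 3: (0, 0, 7, 1); set L[3][1]=8
k=2: U[2][2]=4
  eliminate (3,2): mult=10, new row 3: (0, 0, 0, 2); set L[3][2]=10

L[1][0] = 9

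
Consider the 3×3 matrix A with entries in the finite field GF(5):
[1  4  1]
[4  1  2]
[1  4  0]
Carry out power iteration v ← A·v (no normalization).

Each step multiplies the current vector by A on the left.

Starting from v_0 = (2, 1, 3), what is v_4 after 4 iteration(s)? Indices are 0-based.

v_4 = (2, 4, 0)

v_0 = (2, 1, 3).
v_1 = A·v_0 = (4, 0, 1).
v_2 = A·v_1 = (0, 3, 4).
v_3 = A·v_2 = (1, 1, 2).
v_4 = A·v_3 = (2, 4, 0).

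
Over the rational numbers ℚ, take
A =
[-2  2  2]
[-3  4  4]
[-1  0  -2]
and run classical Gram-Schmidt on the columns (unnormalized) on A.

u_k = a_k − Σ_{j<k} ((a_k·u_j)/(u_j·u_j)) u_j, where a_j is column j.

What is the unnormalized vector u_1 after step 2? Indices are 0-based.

Step 1: u_0 = a_0 = (-2, -3, -1).
Step 2: u_1 = a_1 − (-8/7)·u_0 = (-2/7, 4/7, -8/7).

u_1 = (-2/7, 4/7, -8/7)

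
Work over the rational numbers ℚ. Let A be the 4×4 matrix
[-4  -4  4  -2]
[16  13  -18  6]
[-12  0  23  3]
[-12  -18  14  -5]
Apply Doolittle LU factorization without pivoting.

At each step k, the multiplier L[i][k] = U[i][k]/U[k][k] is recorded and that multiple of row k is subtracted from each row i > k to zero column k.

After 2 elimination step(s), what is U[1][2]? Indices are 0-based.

U[1][2] = -2

Step 1: pivot at (0,0) is -4.
  row1 ← row1 − (-4)·row0  ⇒  L[1][0]=-4, U row1=(0, -3, -2, -2)
  row2 ← row2 − (3)·row0  ⇒  L[2][0]=3, U row2=(0, 12, 11, 9)
  row3 ← row3 − (3)·row0  ⇒  L[3][0]=3, U row3=(0, -6, 2, 1)
Step 2: pivot at (1,1) is -3.
  row2 ← row2 − (-4)·row1  ⇒  L[2][1]=-4, U row2=(0, 0, 3, 1)
  row3 ← row3 − (2)·row1  ⇒  L[3][1]=2, U row3=(0, 0, 6, 5)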